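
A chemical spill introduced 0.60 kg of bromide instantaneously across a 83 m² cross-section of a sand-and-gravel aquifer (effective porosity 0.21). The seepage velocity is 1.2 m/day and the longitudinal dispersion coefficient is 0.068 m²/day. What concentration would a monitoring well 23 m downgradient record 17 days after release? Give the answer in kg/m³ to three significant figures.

0.00209 kg/m³

For an instantaneous plane source, C(x,t) = M/(n_e·A·√(4πDt)) · exp(−(x−vt)²/(4Dt)), with n_e·A the pore (flow) area.
Plume center vt = 1.2 × 17 = 20.4 m, so the well at 23 m is 2.6 m downgradient of the peak.
√(4πDt) = 3.811 m, giving peak height M/(n_e·A·√(4πDt)) = 0.60/(0.21 × 83 × 3.811) = 0.009033 kg/m³.
(x−vt)²/(4Dt) = (2.6)²/(4 × 0.068 × 17) = 1.462; exp(−1.462) = 0.2318.
C = 0.009033 × 0.2318 = 0.00209 kg/m³.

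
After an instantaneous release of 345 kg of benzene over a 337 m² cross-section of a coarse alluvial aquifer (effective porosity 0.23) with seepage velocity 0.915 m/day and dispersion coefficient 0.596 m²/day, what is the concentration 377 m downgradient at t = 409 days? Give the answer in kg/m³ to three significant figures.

For an instantaneous plane source, C(x,t) = M/(n_e·A·√(4πDt)) · exp(−(x−vt)²/(4Dt)), with n_e·A the pore (flow) area.
Plume center vt = 0.915 × 409 = 374.235 m, so the well at 377 m is 2.765 m downgradient of the peak.
√(4πDt) = 55.35 m, giving peak height M/(n_e·A·√(4πDt)) = 345/(0.23 × 337 × 55.35) = 0.08042 kg/m³.
(x−vt)²/(4Dt) = (2.765)²/(4 × 0.596 × 409) = 0.007841; exp(−0.007841) = 0.9922.
C = 0.08042 × 0.9922 = 0.0798 kg/m³.

0.0798 kg/m³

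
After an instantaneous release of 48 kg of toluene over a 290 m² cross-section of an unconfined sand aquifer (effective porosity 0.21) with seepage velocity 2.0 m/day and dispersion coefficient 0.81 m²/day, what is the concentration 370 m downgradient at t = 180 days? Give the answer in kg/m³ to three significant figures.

For an instantaneous plane source, C(x,t) = M/(n_e·A·√(4πDt)) · exp(−(x−vt)²/(4Dt)), with n_e·A the pore (flow) area.
Plume center vt = 2.0 × 180 = 360 m, so the well at 370 m is 10 m downgradient of the peak.
√(4πDt) = 42.80 m, giving peak height M/(n_e·A·√(4πDt)) = 48/(0.21 × 290 × 42.80) = 0.01842 kg/m³.
(x−vt)²/(4Dt) = (10)²/(4 × 0.81 × 180) = 0.1715; exp(−0.1715) = 0.8424.
C = 0.01842 × 0.8424 = 0.0155 kg/m³.

0.0155 kg/m³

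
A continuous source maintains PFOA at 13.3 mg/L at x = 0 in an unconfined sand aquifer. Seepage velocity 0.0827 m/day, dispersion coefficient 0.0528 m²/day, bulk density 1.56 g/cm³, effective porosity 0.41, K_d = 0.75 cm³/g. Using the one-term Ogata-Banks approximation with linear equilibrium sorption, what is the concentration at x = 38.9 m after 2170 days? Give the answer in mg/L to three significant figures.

11.2 mg/L

Retardation factor R = 1 + ρ_b·K_d/n = 1 + 1.56 × 0.75/0.41 = 3.854.
Sorption retards both mechanisms: v_R = v/R = 0.02146 m/day, D_R = D/R = 0.01370 m²/day.
v_R·t = 0.02146 × 2170 = 46.5682 m; 2√(D_R t) = 10.90 m; argument = (38.9 − 46.5682)/10.90 = -0.7035.
C = C₀ × ½·erfc(-0.7035) = 13.3 × 0.8401 = 11.2 mg/L.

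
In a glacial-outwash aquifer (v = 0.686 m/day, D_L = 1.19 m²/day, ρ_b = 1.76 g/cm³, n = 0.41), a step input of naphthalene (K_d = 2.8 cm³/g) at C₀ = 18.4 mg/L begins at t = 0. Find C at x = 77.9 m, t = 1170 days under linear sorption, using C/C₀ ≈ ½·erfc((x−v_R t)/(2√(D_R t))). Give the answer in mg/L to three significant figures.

Retardation factor R = 1 + ρ_b·K_d/n = 1 + 1.76 × 2.8/0.41 = 13.02.
Sorption retards both mechanisms: v_R = v/R = 0.05269 m/day, D_R = D/R = 0.09140 m²/day.
v_R·t = 0.05269 × 1170 = 61.6473 m; 2√(D_R t) = 20.68 m; argument = (77.9 − 61.6473)/20.68 = 0.7859.
C = C₀ × ½·erfc(0.7859) = 18.4 × 0.1332 = 2.45 mg/L.

2.45 mg/L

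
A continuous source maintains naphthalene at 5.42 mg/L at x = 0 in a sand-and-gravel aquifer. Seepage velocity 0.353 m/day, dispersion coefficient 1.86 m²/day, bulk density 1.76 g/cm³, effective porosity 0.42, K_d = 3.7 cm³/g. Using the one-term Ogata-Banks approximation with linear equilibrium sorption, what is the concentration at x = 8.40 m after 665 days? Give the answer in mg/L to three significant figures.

3.70 mg/L

Retardation factor R = 1 + ρ_b·K_d/n = 1 + 1.76 × 3.7/0.42 = 16.50.
Sorption retards both mechanisms: v_R = v/R = 0.02139 m/day, D_R = D/R = 0.1127 m²/day.
v_R·t = 0.02139 × 665 = 14.22435 m; 2√(D_R t) = 17.31 m; argument = (8.40 − 14.22435)/17.31 = -0.3365.
C = C₀ × ½·erfc(-0.3365) = 5.42 × 0.6829 = 3.70 mg/L.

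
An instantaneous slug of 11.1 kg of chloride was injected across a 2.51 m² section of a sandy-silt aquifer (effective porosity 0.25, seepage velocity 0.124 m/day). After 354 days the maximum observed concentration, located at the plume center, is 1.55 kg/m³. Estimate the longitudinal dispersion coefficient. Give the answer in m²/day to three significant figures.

0.0293 m²/day

At the plume center C_max = M/(n_e·A·√(4πDt)), so D = M²/(4πt·(n_e·A·C_max)²).
n_e·A·C_max = 0.25 × 2.51 × 1.55 = 0.9726 kg/m.
D = 11.1²/(4π × 354 × 0.9726²) = 0.0293 m²/day.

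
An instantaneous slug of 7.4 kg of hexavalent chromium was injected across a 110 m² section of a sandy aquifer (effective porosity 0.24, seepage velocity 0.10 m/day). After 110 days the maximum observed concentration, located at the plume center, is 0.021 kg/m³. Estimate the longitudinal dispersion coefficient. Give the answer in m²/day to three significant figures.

0.129 m²/day

At the plume center C_max = M/(n_e·A·√(4πDt)), so D = M²/(4πt·(n_e·A·C_max)²).
n_e·A·C_max = 0.24 × 110 × 0.021 = 0.5544 kg/m.
D = 7.4²/(4π × 110 × 0.5544²) = 0.129 m²/day.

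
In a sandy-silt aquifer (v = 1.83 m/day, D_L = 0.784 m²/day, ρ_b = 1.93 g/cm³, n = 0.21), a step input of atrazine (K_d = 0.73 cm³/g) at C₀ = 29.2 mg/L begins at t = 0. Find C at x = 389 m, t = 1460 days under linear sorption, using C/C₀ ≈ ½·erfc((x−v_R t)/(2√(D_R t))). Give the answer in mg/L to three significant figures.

0.202 mg/L

Retardation factor R = 1 + ρ_b·K_d/n = 1 + 1.93 × 0.73/0.21 = 7.709.
Sorption retards both mechanisms: v_R = v/R = 0.2374 m/day, D_R = D/R = 0.1017 m²/day.
v_R·t = 0.2374 × 1460 = 346.604 m; 2√(D_R t) = 24.37 m; argument = (389 − 346.604)/24.37 = 1.740.
C = C₀ × ½·erfc(1.740) = 29.2 × 0.006933 = 0.202 mg/L.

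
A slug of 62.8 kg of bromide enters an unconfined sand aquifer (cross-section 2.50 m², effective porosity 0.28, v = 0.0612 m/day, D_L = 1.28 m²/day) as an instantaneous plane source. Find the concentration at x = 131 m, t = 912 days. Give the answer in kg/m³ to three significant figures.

0.221 kg/m³

For an instantaneous plane source, C(x,t) = M/(n_e·A·√(4πDt)) · exp(−(x−vt)²/(4Dt)), with n_e·A the pore (flow) area.
Plume center vt = 0.0612 × 912 = 55.8144 m, so the well at 131 m is 75.1856 m downgradient of the peak.
√(4πDt) = 121.1 m, giving peak height M/(n_e·A·√(4πDt)) = 62.8/(0.28 × 2.50 × 121.1) = 0.7408 kg/m³.
(x−vt)²/(4Dt) = (75.1856)²/(4 × 1.28 × 912) = 1.211; exp(−1.211) = 0.2979.
C = 0.7408 × 0.2979 = 0.221 kg/m³.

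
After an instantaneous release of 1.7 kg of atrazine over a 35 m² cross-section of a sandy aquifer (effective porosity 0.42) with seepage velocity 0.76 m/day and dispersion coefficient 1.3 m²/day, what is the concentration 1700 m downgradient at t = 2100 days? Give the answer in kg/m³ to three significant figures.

For an instantaneous plane source, C(x,t) = M/(n_e·A·√(4πDt)) · exp(−(x−vt)²/(4Dt)), with n_e·A the pore (flow) area.
Plume center vt = 0.76 × 2100 = 1596 m, so the well at 1700 m is 104 m downgradient of the peak.
√(4πDt) = 185.2 m, giving peak height M/(n_e·A·√(4πDt)) = 1.7/(0.42 × 35 × 185.2) = 0.0006244 kg/m³.
(x−vt)²/(4Dt) = (104)²/(4 × 1.3 × 2100) = 0.9905; exp(−0.9905) = 0.3714.
C = 0.0006244 × 0.3714 = 0.000232 kg/m³.

0.000232 kg/m³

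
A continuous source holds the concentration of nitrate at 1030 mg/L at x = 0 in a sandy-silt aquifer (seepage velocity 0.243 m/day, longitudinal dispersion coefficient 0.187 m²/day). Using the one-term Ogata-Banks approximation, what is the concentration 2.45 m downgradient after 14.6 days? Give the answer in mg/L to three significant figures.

701 mg/L

For a continuous step input, C/C₀ ≈ ½·erfc((x−vt)/(2√(Dt))).
vt = 0.243 × 14.6 = 3.5478 m and 2√(Dt) = 2√(0.187 × 14.6) = 3.305 m.
Argument (x−vt)/(2√(Dt)) = (2.45 − 3.5478)/3.305 = -0.3322; ½·erfc(-0.3322) = 0.6808.
C = 1030 × 0.6808 = 701 mg/L.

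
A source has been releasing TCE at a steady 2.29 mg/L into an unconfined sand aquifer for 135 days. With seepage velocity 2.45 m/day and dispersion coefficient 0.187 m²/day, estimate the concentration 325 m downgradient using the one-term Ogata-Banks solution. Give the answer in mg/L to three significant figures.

1.81 mg/L

For a continuous step input, C/C₀ ≈ ½·erfc((x−vt)/(2√(Dt))).
vt = 2.45 × 135 = 330.75 m and 2√(Dt) = 2√(0.187 × 135) = 10.05 m.
Argument (x−vt)/(2√(Dt)) = (325 − 330.75)/10.05 = -0.5721; ½·erfc(-0.5721) = 0.7908.
C = 2.29 × 0.7908 = 1.81 mg/L.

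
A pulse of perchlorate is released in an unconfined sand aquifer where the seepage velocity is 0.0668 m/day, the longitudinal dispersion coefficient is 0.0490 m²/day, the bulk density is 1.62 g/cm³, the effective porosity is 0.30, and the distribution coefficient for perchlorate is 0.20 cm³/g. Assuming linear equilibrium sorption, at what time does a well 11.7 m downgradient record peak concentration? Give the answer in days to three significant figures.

Retardation factor R = 1 + ρ_b·K_d/n = 1 + 1.62 × 0.20/0.30 = 2.080.
Sorption retards both mechanisms: v_R = v/R = 0.03212 m/day, D_R = D/R = 0.02356 m²/day.
Peak time from v_R²t² + 2D_R t − x² = 0: t = (√(D_R² + v_R²x²) − D_R)/v_R².
√(D_R² + v_R²x²) = √(0.02356² + 0.03212² × 11.7²) = 0.3765; v_R² = 0.001032.
t = (0.3765 − 0.02356)/0.001032 = 342 days.

342 days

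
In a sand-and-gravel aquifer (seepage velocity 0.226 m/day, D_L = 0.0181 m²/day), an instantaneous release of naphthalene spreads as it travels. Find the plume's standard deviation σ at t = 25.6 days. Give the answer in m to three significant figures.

Dispersive spreading gives a Gaussian with σ² = 2Dt; advection only shifts the center.
σ = √(2 × 0.0181 × 25.6) = 0.963 m.

0.963 m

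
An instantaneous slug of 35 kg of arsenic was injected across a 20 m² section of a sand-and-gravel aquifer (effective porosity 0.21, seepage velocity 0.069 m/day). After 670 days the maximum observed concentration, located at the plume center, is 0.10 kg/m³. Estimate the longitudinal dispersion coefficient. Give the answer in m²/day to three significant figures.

At the plume center C_max = M/(n_e·A·√(4πDt)), so D = M²/(4πt·(n_e·A·C_max)²).
n_e·A·C_max = 0.21 × 20 × 0.10 = 0.4200 kg/m.
D = 35²/(4π × 670 × 0.4200²) = 0.825 m²/day.

0.825 m²/day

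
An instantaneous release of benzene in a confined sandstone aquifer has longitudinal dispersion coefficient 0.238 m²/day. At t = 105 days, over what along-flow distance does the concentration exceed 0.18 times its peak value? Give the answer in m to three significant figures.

26.2 m

The plume is Gaussian with σ = √(2Dt) = √(2 × 0.238 × 105) = 7.070 m.
C/C_peak = exp(−Δx²/(2σ²)) = 0.18 ⇒ Δx = σ·√(−2 ln 0.18) = 7.070 × 1.852 = 13.09 m.
Width = 2Δx = 26.2 m.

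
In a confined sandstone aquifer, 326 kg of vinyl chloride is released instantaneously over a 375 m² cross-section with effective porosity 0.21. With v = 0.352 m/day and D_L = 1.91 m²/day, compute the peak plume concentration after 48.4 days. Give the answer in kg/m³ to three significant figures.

The peak of an instantaneous 1D plume sits at x = vt; there the Gaussian factor is 1 and C_max = M/(n_e·A·√(4πDt)), where n_e·A is the pore area the mass is dissolved in.
√(4πDt) = √(4π × 1.91 × 48.4) = 34.08 m, so C_max = 326/(0.21 × 375 × 34.08) = 0.121 kg/m³.

0.121 kg/m³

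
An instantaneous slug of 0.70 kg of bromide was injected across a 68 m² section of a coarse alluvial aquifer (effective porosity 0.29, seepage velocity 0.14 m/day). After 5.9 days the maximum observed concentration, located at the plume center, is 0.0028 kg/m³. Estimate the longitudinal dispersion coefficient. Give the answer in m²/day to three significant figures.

2.17 m²/day

At the plume center C_max = M/(n_e·A·√(4πDt)), so D = M²/(4πt·(n_e·A·C_max)²).
n_e·A·C_max = 0.29 × 68 × 0.0028 = 0.05522 kg/m.
D = 0.70²/(4π × 5.9 × 0.05522²) = 2.17 m²/day.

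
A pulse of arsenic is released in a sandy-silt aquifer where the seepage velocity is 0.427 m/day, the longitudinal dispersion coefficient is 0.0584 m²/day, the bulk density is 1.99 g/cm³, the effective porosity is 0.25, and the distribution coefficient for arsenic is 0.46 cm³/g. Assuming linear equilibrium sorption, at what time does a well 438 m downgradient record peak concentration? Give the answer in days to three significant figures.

4780 days

Retardation factor R = 1 + ρ_b·K_d/n = 1 + 1.99 × 0.46/0.25 = 4.662.
Sorption retards both mechanisms: v_R = v/R = 0.09159 m/day, D_R = D/R = 0.01253 m²/day.
Peak time from v_R²t² + 2D_R t − x² = 0: t = (√(D_R² + v_R²x²) − D_R)/v_R².
√(D_R² + v_R²x²) = √(0.01253² + 0.09159² × 438²) = 40.12; v_R² = 0.008389.
t = (40.12 − 0.01253)/0.008389 = 4780 days.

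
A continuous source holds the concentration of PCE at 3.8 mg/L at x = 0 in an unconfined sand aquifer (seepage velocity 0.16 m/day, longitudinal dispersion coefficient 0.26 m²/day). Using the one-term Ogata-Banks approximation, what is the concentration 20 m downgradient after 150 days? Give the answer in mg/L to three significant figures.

For a continuous step input, C/C₀ ≈ ½·erfc((x−vt)/(2√(Dt))).
vt = 0.16 × 150 = 24 m and 2√(Dt) = 2√(0.26 × 150) = 12.49 m.
Argument (x−vt)/(2√(Dt)) = (20 − 24)/12.49 = -0.3203; ½·erfc(-0.3203) = 0.6747.
C = 3.8 × 0.6747 = 2.56 mg/L.

2.56 mg/L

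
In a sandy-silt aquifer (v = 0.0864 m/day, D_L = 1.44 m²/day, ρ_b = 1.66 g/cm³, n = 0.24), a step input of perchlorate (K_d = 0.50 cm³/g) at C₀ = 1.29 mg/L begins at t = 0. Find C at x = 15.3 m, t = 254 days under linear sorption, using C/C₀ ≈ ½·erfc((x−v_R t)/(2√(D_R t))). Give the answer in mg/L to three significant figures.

0.270 mg/L

Retardation factor R = 1 + ρ_b·K_d/n = 1 + 1.66 × 0.50/0.24 = 4.458.
Sorption retards both mechanisms: v_R = v/R = 0.01938 m/day, D_R = D/R = 0.3230 m²/day.
v_R·t = 0.01938 × 254 = 4.92252 m; 2√(D_R t) = 18.12 m; argument = (15.3 − 4.92252)/18.12 = 0.5727.
C = C₀ × ½·erfc(0.5727) = 1.29 × 0.2090 = 0.270 mg/L.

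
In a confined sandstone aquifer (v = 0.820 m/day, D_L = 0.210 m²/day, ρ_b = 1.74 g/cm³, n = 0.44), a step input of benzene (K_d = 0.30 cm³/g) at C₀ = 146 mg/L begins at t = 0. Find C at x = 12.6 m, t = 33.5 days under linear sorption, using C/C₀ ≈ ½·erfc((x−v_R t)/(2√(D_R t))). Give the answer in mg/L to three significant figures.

72.2 mg/L

Retardation factor R = 1 + ρ_b·K_d/n = 1 + 1.74 × 0.30/0.44 = 2.186.
Sorption retards both mechanisms: v_R = v/R = 0.3751 m/day, D_R = D/R = 0.09607 m²/day.
v_R·t = 0.3751 × 33.5 = 12.56585 m; 2√(D_R t) = 3.588 m; argument = (12.6 − 12.56585)/3.588 = 0.009518.
C = C₀ × ½·erfc(0.009518) = 146 × 0.4946 = 72.2 mg/L.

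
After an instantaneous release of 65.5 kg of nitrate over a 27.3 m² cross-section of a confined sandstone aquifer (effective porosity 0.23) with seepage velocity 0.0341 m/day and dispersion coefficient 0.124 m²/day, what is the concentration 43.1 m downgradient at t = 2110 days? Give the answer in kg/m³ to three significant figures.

For an instantaneous plane source, C(x,t) = M/(n_e·A·√(4πDt)) · exp(−(x−vt)²/(4Dt)), with n_e·A the pore (flow) area.
Plume center vt = 0.0341 × 2110 = 71.951 m, so the well at 43.1 m is 28.851 m upgradient of the peak.
√(4πDt) = 57.34 m, giving peak height M/(n_e·A·√(4πDt)) = 65.5/(0.23 × 27.3 × 57.34) = 0.1819 kg/m³.
(x−vt)²/(4Dt) = (-28.851)²/(4 × 0.124 × 2110) = 0.7953; exp(−0.7953) = 0.4514.
C = 0.1819 × 0.4514 = 0.0821 kg/m³.

0.0821 kg/m³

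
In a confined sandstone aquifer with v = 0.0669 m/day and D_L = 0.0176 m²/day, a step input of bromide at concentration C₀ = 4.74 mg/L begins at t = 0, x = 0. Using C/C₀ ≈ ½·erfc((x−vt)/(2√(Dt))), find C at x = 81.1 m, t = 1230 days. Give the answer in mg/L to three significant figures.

For a continuous step input, C/C₀ ≈ ½·erfc((x−vt)/(2√(Dt))).
vt = 0.0669 × 1230 = 82.287 m and 2√(Dt) = 2√(0.0176 × 1230) = 9.305 m.
Argument (x−vt)/(2√(Dt)) = (81.1 − 82.287)/9.305 = -0.1276; ½·erfc(-0.1276) = 0.5716.
C = 4.74 × 0.5716 = 2.71 mg/L.

2.71 mg/L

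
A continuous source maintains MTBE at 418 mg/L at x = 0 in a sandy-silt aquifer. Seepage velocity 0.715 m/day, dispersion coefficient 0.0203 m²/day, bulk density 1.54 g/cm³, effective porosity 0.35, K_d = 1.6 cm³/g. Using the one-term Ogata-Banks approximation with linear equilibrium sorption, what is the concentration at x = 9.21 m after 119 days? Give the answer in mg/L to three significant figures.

402 mg/L

Retardation factor R = 1 + ρ_b·K_d/n = 1 + 1.54 × 1.6/0.35 = 8.040.
Sorption retards both mechanisms: v_R = v/R = 0.08893 m/day, D_R = D/R = 0.002525 m²/day.
v_R·t = 0.08893 × 119 = 10.58267 m; 2√(D_R t) = 1.096 m; argument = (9.21 − 10.58267)/1.096 = -1.252.
C = C₀ × ½·erfc(-1.252) = 418 × 0.9617 = 402 mg/L.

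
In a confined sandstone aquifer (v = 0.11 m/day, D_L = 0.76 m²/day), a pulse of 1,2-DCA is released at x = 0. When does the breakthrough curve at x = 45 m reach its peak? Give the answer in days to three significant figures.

351 days

For the 1D instantaneous-source solution, setting ∂C/∂t = 0 at fixed x gives v²t² + 2Dt − x² = 0, so t = (√(D² + v²x²) − D)/v².
√(D² + v²x²) = √(0.76² + 0.11² × 45²) = 5.008; v² = 0.0121.
t = (5.008 − 0.76)/0.0121 = 351 days (vs. the pure-advection estimate x/v = 409 d).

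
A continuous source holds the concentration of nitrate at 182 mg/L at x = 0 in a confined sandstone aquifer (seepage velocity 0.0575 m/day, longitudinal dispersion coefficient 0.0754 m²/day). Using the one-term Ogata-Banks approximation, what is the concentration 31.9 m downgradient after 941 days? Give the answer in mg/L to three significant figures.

For a continuous step input, C/C₀ ≈ ½·erfc((x−vt)/(2√(Dt))).
vt = 0.0575 × 941 = 54.1075 m and 2√(Dt) = 2√(0.0754 × 941) = 16.85 m.
Argument (x−vt)/(2√(Dt)) = (31.9 − 54.1075)/16.85 = -1.318; ½·erfc(-1.318) = 0.9688.
C = 182 × 0.9688 = 176 mg/L.

176 mg/L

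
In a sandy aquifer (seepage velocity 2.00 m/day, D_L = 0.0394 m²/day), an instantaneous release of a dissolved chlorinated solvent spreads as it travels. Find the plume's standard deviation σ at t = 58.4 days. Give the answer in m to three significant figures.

2.15 m

Dispersive spreading gives a Gaussian with σ² = 2Dt; advection only shifts the center.
σ = √(2 × 0.0394 × 58.4) = 2.15 m.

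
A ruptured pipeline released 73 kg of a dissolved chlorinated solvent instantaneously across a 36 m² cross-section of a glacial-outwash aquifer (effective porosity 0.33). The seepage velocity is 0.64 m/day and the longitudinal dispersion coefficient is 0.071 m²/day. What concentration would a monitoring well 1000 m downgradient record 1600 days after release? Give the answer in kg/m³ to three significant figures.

For an instantaneous plane source, C(x,t) = M/(n_e·A·√(4πDt)) · exp(−(x−vt)²/(4Dt)), with n_e·A the pore (flow) area.
Plume center vt = 0.64 × 1600 = 1024 m, so the well at 1000 m is 24 m upgradient of the peak.
√(4πDt) = 37.78 m, giving peak height M/(n_e·A·√(4πDt)) = 73/(0.33 × 36 × 37.78) = 0.1626 kg/m³.
(x−vt)²/(4Dt) = (-24)²/(4 × 0.071 × 1600) = 1.268; exp(−1.268) = 0.2814.
C = 0.1626 × 0.2814 = 0.0458 kg/m³.

0.0458 kg/m³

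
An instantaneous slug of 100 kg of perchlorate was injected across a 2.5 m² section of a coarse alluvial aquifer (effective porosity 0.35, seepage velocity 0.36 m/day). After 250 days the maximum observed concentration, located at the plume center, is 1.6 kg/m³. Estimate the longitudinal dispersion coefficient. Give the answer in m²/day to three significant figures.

1.62 m²/day

At the plume center C_max = M/(n_e·A·√(4πDt)), so D = M²/(4πt·(n_e·A·C_max)²).
n_e·A·C_max = 0.35 × 2.5 × 1.6 = 1.400 kg/m.
D = 100²/(4π × 250 × 1.400²) = 1.62 m²/day.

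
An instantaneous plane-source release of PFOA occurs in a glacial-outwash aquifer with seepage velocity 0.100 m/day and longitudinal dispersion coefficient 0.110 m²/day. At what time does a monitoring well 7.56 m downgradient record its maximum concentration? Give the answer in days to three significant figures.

65.4 days

For the 1D instantaneous-source solution, setting ∂C/∂t = 0 at fixed x gives v²t² + 2Dt − x² = 0, so t = (√(D² + v²x²) − D)/v².
√(D² + v²x²) = √(0.110² + 0.100² × 7.56²) = 0.7640; v² = 0.01.
t = (0.7640 − 0.110)/0.01 = 65.4 days (vs. the pure-advection estimate x/v = 75.6 d).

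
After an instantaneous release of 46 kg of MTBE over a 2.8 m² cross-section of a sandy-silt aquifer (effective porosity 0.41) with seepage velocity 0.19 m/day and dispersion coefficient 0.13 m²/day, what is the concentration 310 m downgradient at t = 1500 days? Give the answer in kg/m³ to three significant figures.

0.363 kg/m³

For an instantaneous plane source, C(x,t) = M/(n_e·A·√(4πDt)) · exp(−(x−vt)²/(4Dt)), with n_e·A the pore (flow) area.
Plume center vt = 0.19 × 1500 = 285 m, so the well at 310 m is 25 m downgradient of the peak.
√(4πDt) = 49.50 m, giving peak height M/(n_e·A·√(4πDt)) = 46/(0.41 × 2.8 × 49.50) = 0.8095 kg/m³.
(x−vt)²/(4Dt) = (25)²/(4 × 0.13 × 1500) = 0.8013; exp(−0.8013) = 0.4487.
C = 0.8095 × 0.4487 = 0.363 kg/m³.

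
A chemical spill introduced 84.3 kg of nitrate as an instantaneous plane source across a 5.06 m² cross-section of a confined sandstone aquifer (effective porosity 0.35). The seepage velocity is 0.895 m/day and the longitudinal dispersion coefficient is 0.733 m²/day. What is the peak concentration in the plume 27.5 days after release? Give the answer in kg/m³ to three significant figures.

2.99 kg/m³

The peak of an instantaneous 1D plume sits at x = vt; there the Gaussian factor is 1 and C_max = M/(n_e·A·√(4πDt)), where n_e·A is the pore area the mass is dissolved in.
√(4πDt) = √(4π × 0.733 × 27.5) = 15.92 m, so C_max = 84.3/(0.35 × 5.06 × 15.92) = 2.99 kg/m³.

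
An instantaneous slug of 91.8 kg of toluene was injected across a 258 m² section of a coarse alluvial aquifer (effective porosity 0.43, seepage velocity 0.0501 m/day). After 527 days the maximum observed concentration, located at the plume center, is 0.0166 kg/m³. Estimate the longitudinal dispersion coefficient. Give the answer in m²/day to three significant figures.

At the plume center C_max = M/(n_e·A·√(4πDt)), so D = M²/(4πt·(n_e·A·C_max)²).
n_e·A·C_max = 0.43 × 258 × 0.0166 = 1.842 kg/m.
D = 91.8²/(4π × 527 × 1.842²) = 0.375 m²/day.

0.375 m²/day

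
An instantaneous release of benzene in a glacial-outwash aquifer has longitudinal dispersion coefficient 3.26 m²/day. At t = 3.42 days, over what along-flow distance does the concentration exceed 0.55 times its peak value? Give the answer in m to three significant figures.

10.3 m

The plume is Gaussian with σ = √(2Dt) = √(2 × 3.26 × 3.42) = 4.722 m.
C/C_peak = exp(−Δx²/(2σ²)) = 0.55 ⇒ Δx = σ·√(−2 ln 0.55) = 4.722 × 1.093 = 5.161 m.
Width = 2Δx = 10.3 m.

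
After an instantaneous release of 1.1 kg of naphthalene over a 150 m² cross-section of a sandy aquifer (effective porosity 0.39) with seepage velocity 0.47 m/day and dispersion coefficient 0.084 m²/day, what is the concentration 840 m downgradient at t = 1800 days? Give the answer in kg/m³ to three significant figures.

0.000406 kg/m³

For an instantaneous plane source, C(x,t) = M/(n_e·A·√(4πDt)) · exp(−(x−vt)²/(4Dt)), with n_e·A the pore (flow) area.
Plume center vt = 0.47 × 1800 = 846 m, so the well at 840 m is 6 m upgradient of the peak.
√(4πDt) = 43.59 m, giving peak height M/(n_e·A·√(4πDt)) = 1.1/(0.39 × 150 × 43.59) = 0.0004314 kg/m³.
(x−vt)²/(4Dt) = (-6)²/(4 × 0.084 × 1800) = 0.05952; exp(−0.05952) = 0.9422.
C = 0.0004314 × 0.9422 = 0.000406 kg/m³.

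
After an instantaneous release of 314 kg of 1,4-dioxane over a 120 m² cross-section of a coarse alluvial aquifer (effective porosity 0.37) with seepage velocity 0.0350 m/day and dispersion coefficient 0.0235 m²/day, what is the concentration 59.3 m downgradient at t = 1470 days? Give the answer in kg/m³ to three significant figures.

0.217 kg/m³

For an instantaneous plane source, C(x,t) = M/(n_e·A·√(4πDt)) · exp(−(x−vt)²/(4Dt)), with n_e·A the pore (flow) area.
Plume center vt = 0.0350 × 1470 = 51.45 m, so the well at 59.3 m is 7.85 m downgradient of the peak.
√(4πDt) = 20.84 m, giving peak height M/(n_e·A·√(4πDt)) = 314/(0.37 × 120 × 20.84) = 0.3394 kg/m³.
(x−vt)²/(4Dt) = (7.85)²/(4 × 0.0235 × 1470) = 0.4460; exp(−0.4460) = 0.6402.
C = 0.3394 × 0.6402 = 0.217 kg/m³.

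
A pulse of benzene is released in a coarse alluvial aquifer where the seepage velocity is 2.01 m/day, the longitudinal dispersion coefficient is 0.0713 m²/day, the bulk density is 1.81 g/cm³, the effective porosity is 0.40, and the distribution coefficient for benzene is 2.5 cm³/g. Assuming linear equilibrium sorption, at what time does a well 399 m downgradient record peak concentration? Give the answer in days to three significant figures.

Retardation factor R = 1 + ρ_b·K_d/n = 1 + 1.81 × 2.5/0.40 = 12.31.
Sorption retards both mechanisms: v_R = v/R = 0.1633 m/day, D_R = D/R = 0.005792 m²/day.
Peak time from v_R²t² + 2D_R t − x² = 0: t = (√(D_R² + v_R²x²) − D_R)/v_R².
√(D_R² + v_R²x²) = √(0.005792² + 0.1633² × 399²) = 65.16; v_R² = 0.02667.
t = (65.16 − 0.005792)/0.02667 = 2440 days.

2440 days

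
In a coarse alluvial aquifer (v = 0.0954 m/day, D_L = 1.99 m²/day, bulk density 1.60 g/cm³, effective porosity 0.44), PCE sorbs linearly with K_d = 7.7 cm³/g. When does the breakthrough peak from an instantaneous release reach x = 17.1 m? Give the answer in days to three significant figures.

Retardation factor R = 1 + ρ_b·K_d/n = 1 + 1.60 × 7.7/0.44 = 29.00.
Sorption retards both mechanisms: v_R = v/R = 0.003290 m/day, D_R = D/R = 0.06862 m²/day.
Peak time from v_R²t² + 2D_R t − x² = 0: t = (√(D_R² + v_R²x²) − D_R)/v_R².
√(D_R² + v_R²x²) = √(0.06862² + 0.003290² × 17.1²) = 0.08873; v_R² = 1.082e-05.
t = (0.08873 − 0.06862)/1.082e-05 = 1860 days.

1860 days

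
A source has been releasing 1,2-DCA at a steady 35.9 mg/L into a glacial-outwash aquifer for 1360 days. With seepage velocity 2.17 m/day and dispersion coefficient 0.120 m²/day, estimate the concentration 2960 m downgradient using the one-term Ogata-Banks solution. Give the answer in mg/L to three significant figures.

For a continuous step input, C/C₀ ≈ ½·erfc((x−vt)/(2√(Dt))).
vt = 2.17 × 1360 = 2951.2 m and 2√(Dt) = 2√(0.120 × 1360) = 25.55 m.
Argument (x−vt)/(2√(Dt)) = (2960 − 2951.2)/25.55 = 0.3444; ½·erfc(0.3444) = 0.3131.
C = 35.9 × 0.3131 = 11.2 mg/L.

11.2 mg/L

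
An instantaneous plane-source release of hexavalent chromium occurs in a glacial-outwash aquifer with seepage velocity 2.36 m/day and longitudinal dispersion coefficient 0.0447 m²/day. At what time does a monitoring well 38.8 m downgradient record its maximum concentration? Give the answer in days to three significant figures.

For the 1D instantaneous-source solution, setting ∂C/∂t = 0 at fixed x gives v²t² + 2Dt − x² = 0, so t = (√(D² + v²x²) − D)/v².
√(D² + v²x²) = √(0.0447² + 2.36² × 38.8²) = 91.57; v² = 5.5696.
t = (91.57 − 0.0447)/5.5696 = 16.4 days (vs. the pure-advection estimate x/v = 16.4 d).

16.4 days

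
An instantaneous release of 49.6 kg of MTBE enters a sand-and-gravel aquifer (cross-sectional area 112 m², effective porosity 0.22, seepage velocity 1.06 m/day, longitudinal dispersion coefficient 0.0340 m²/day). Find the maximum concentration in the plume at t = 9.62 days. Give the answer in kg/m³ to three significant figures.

0.993 kg/m³

The peak of an instantaneous 1D plume sits at x = vt; there the Gaussian factor is 1 and C_max = M/(n_e·A·√(4πDt)), where n_e·A is the pore area the mass is dissolved in.
√(4πDt) = √(4π × 0.0340 × 9.62) = 2.027 m, so C_max = 49.6/(0.22 × 112 × 2.027) = 0.993 kg/m³.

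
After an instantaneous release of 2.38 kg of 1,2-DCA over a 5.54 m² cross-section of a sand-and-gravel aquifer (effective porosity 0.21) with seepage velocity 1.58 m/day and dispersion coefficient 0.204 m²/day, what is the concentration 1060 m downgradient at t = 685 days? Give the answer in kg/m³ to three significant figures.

For an instantaneous plane source, C(x,t) = M/(n_e·A·√(4πDt)) · exp(−(x−vt)²/(4Dt)), with n_e·A the pore (flow) area.
Plume center vt = 1.58 × 685 = 1082.3 m, so the well at 1060 m is 22.3 m upgradient of the peak.
√(4πDt) = 41.90 m, giving peak height M/(n_e·A·√(4πDt)) = 2.38/(0.21 × 5.54 × 41.90) = 0.04882 kg/m³.
(x−vt)²/(4Dt) = (-22.3)²/(4 × 0.204 × 685) = 0.8897; exp(−0.8897) = 0.4108.
C = 0.04882 × 0.4108 = 0.0201 kg/m³.

0.0201 kg/m³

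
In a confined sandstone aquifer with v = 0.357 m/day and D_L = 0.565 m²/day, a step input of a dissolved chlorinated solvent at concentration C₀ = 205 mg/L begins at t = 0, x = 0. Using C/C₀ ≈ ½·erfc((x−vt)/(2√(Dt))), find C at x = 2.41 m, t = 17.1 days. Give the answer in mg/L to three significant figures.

164 mg/L

For a continuous step input, C/C₀ ≈ ½·erfc((x−vt)/(2√(Dt))).
vt = 0.357 × 17.1 = 6.1047 m and 2√(Dt) = 2√(0.565 × 17.1) = 6.217 m.
Argument (x−vt)/(2√(Dt)) = (2.41 − 6.1047)/6.217 = -0.5943; ½·erfc(-0.5943) = 0.7997.
C = 205 × 0.7997 = 164 mg/L.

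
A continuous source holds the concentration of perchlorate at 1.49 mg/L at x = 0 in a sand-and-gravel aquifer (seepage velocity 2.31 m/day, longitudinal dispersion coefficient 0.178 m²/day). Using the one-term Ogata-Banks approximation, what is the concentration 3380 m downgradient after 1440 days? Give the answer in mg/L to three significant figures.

For a continuous step input, C/C₀ ≈ ½·erfc((x−vt)/(2√(Dt))).
vt = 2.31 × 1440 = 3326.4 m and 2√(Dt) = 2√(0.178 × 1440) = 32.02 m.
Argument (x−vt)/(2√(Dt)) = (3380 − 3326.4)/32.02 = 1.674; ½·erfc(1.674) = 0.008957.
C = 1.49 × 0.008957 = 0.0133 mg/L.

0.0133 mg/L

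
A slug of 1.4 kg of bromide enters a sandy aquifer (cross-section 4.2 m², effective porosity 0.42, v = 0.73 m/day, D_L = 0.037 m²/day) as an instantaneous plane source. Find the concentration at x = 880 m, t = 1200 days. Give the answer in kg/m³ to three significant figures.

0.0307 kg/m³

For an instantaneous plane source, C(x,t) = M/(n_e·A·√(4πDt)) · exp(−(x−vt)²/(4Dt)), with n_e·A the pore (flow) area.
Plume center vt = 0.73 × 1200 = 876 m, so the well at 880 m is 4 m downgradient of the peak.
√(4πDt) = 23.62 m, giving peak height M/(n_e·A·√(4πDt)) = 1.4/(0.42 × 4.2 × 23.62) = 0.03360 kg/m³.
(x−vt)²/(4Dt) = (4)²/(4 × 0.037 × 1200) = 0.09009; exp(−0.09009) = 0.9138.
C = 0.03360 × 0.9138 = 0.0307 kg/m³.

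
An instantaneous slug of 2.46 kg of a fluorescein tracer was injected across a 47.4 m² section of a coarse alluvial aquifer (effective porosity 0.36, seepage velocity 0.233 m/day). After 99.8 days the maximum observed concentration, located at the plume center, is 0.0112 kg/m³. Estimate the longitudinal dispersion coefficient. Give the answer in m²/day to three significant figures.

0.132 m²/day

At the plume center C_max = M/(n_e·A·√(4πDt)), so D = M²/(4πt·(n_e·A·C_max)²).
n_e·A·C_max = 0.36 × 47.4 × 0.0112 = 0.1911 kg/m.
D = 2.46²/(4π × 99.8 × 0.1911²) = 0.132 m²/day.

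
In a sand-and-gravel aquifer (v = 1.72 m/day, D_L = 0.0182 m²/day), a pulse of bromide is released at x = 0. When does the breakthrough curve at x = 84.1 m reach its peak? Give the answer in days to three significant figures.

For the 1D instantaneous-source solution, setting ∂C/∂t = 0 at fixed x gives v²t² + 2Dt − x² = 0, so t = (√(D² + v²x²) − D)/v².
√(D² + v²x²) = √(0.0182² + 1.72² × 84.1²) = 144.7; v² = 2.9584.
t = (144.7 − 0.0182)/2.9584 = 48.9 days (vs. the pure-advection estimate x/v = 48.9 d).

48.9 days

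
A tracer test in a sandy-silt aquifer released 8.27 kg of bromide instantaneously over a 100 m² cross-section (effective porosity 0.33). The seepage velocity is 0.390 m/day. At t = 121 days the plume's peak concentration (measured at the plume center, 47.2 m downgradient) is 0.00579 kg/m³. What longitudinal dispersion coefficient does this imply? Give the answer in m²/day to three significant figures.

At the plume center C_max = M/(n_e·A·√(4πDt)), so D = M²/(4πt·(n_e·A·C_max)²).
n_e·A·C_max = 0.33 × 100 × 0.00579 = 0.1911 kg/m.
D = 8.27²/(4π × 121 × 0.1911²) = 1.23 m²/day.

1.23 m²/day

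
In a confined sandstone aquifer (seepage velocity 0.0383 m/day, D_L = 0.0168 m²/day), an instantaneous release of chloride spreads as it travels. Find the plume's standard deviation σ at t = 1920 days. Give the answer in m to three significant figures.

Dispersive spreading gives a Gaussian with σ² = 2Dt; advection only shifts the center.
σ = √(2 × 0.0168 × 1920) = 8.03 m.

8.03 m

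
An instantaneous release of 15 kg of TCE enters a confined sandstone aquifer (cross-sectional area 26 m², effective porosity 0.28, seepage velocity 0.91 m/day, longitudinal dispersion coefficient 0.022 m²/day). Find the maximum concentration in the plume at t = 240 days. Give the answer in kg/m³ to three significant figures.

0.253 kg/m³

The peak of an instantaneous 1D plume sits at x = vt; there the Gaussian factor is 1 and C_max = M/(n_e·A·√(4πDt)), where n_e·A is the pore area the mass is dissolved in.
√(4πDt) = √(4π × 0.022 × 240) = 8.146 m, so C_max = 15/(0.28 × 26 × 8.146) = 0.253 kg/m³.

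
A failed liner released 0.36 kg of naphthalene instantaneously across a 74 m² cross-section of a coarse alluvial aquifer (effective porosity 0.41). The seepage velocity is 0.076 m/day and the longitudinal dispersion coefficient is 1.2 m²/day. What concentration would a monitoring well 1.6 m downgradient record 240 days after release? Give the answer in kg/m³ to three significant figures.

0.000155 kg/m³

For an instantaneous plane source, C(x,t) = M/(n_e·A·√(4πDt)) · exp(−(x−vt)²/(4Dt)), with n_e·A the pore (flow) area.
Plume center vt = 0.076 × 240 = 18.24 m, so the well at 1.6 m is 16.64 m upgradient of the peak.
√(4πDt) = 60.16 m, giving peak height M/(n_e·A·√(4πDt)) = 0.36/(0.41 × 74 × 60.16) = 0.0001972 kg/m³.
(x−vt)²/(4Dt) = (-16.64)²/(4 × 1.2 × 240) = 0.2404; exp(−0.2404) = 0.7863.
C = 0.0001972 × 0.7863 = 0.000155 kg/m³.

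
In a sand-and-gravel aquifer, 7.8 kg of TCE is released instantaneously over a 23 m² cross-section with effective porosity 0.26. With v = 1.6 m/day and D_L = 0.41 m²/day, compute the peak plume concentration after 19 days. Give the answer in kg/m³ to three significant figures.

The peak of an instantaneous 1D plume sits at x = vt; there the Gaussian factor is 1 and C_max = M/(n_e·A·√(4πDt)), where n_e·A is the pore area the mass is dissolved in.
√(4πDt) = √(4π × 0.41 × 19) = 9.894 m, so C_max = 7.8/(0.26 × 23 × 9.894) = 0.132 kg/m³.

0.132 kg/m³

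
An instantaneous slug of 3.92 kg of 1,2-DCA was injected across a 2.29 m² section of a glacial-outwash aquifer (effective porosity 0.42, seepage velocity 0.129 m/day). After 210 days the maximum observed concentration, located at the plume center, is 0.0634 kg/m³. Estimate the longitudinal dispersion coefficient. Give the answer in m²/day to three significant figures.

1.57 m²/day

At the plume center C_max = M/(n_e·A·√(4πDt)), so D = M²/(4πt·(n_e·A·C_max)²).
n_e·A·C_max = 0.42 × 2.29 × 0.0634 = 0.06098 kg/m.
D = 3.92²/(4π × 210 × 0.06098²) = 1.57 m²/day.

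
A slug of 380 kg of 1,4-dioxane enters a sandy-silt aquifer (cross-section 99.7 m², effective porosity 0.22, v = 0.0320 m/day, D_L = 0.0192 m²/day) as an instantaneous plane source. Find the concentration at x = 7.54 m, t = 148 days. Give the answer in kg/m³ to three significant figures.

1.45 kg/m³

For an instantaneous plane source, C(x,t) = M/(n_e·A·√(4πDt)) · exp(−(x−vt)²/(4Dt)), with n_e·A the pore (flow) area.
Plume center vt = 0.0320 × 148 = 4.736 m, so the well at 7.54 m is 2.804 m downgradient of the peak.
√(4πDt) = 5.976 m, giving peak height M/(n_e·A·√(4πDt)) = 380/(0.22 × 99.7 × 5.976) = 2.899 kg/m³.
(x−vt)²/(4Dt) = (2.804)²/(4 × 0.0192 × 148) = 0.6917; exp(−0.6917) = 0.5007.
C = 2.899 × 0.5007 = 1.45 kg/m³.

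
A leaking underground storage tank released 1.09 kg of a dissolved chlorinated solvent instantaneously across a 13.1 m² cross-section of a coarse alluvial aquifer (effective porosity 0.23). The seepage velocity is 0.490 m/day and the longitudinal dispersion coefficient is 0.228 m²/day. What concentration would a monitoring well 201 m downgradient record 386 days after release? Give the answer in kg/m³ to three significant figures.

For an instantaneous plane source, C(x,t) = M/(n_e·A·√(4πDt)) · exp(−(x−vt)²/(4Dt)), with n_e·A the pore (flow) area.
Plume center vt = 0.490 × 386 = 189.14 m, so the well at 201 m is 11.86 m downgradient of the peak.
√(4πDt) = 33.26 m, giving peak height M/(n_e·A·√(4πDt)) = 1.09/(0.23 × 13.1 × 33.26) = 0.01088 kg/m³.
(x−vt)²/(4Dt) = (11.86)²/(4 × 0.228 × 386) = 0.3996; exp(−0.3996) = 0.6706.
C = 0.01088 × 0.6706 = 0.00730 kg/m³.

0.00730 kg/m³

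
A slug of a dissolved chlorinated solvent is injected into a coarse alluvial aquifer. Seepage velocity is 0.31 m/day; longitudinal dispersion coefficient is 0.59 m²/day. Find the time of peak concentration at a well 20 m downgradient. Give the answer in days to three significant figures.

For the 1D instantaneous-source solution, setting ∂C/∂t = 0 at fixed x gives v²t² + 2Dt − x² = 0, so t = (√(D² + v²x²) − D)/v².
√(D² + v²x²) = √(0.59² + 0.31² × 20²) = 6.228; v² = 0.0961.
t = (6.228 − 0.59)/0.0961 = 58.7 days (vs. the pure-advection estimate x/v = 64.5 d).

58.7 days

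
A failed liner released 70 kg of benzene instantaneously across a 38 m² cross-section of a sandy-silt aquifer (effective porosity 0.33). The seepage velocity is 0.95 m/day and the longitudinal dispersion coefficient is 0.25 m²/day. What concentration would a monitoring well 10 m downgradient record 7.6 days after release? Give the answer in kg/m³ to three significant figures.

0.413 kg/m³

For an instantaneous plane source, C(x,t) = M/(n_e·A·√(4πDt)) · exp(−(x−vt)²/(4Dt)), with n_e·A the pore (flow) area.
Plume center vt = 0.95 × 7.6 = 7.22 m, so the well at 10 m is 2.78 m downgradient of the peak.
√(4πDt) = 4.886 m, giving peak height M/(n_e·A·√(4πDt)) = 70/(0.33 × 38 × 4.886) = 1.142 kg/m³.
(x−vt)²/(4Dt) = (2.78)²/(4 × 0.25 × 7.6) = 1.017; exp(−1.017) = 0.3617.
C = 1.142 × 0.3617 = 0.413 kg/m³.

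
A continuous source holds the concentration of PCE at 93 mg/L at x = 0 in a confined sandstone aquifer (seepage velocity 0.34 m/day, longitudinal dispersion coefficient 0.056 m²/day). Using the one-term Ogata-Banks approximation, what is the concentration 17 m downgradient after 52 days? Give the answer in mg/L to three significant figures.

56.8 mg/L

For a continuous step input, C/C₀ ≈ ½·erfc((x−vt)/(2√(Dt))).
vt = 0.34 × 52 = 17.68 m and 2√(Dt) = 2√(0.056 × 52) = 3.413 m.
Argument (x−vt)/(2√(Dt)) = (17 − 17.68)/3.413 = -0.1992; ½·erfc(-0.1992) = 0.6109.
C = 93 × 0.6109 = 56.8 mg/L.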